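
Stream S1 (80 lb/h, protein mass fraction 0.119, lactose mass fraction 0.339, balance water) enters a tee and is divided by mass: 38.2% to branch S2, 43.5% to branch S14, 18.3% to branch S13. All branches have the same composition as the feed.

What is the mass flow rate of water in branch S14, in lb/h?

Branch S14 total = 0.435×80 = 34.8 lb/h.
water in S14 = 0.542×34.8 = 18.862 lb/h.

18.86 lb/h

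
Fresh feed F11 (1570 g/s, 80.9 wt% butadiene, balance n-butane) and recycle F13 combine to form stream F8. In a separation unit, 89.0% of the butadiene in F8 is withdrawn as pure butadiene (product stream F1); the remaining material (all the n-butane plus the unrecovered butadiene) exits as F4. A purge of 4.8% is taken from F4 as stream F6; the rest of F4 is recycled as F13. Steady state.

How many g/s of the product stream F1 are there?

butadiene in F8: m_A = 1570×0.809 + (1−0.048)·(1−0.890)·m_A, so m_A = 1270.1/0.8953 = 1418.7 g/s.
Product F1 = 0.890×1418.7 = 1262.6 g/s.

1263 g/s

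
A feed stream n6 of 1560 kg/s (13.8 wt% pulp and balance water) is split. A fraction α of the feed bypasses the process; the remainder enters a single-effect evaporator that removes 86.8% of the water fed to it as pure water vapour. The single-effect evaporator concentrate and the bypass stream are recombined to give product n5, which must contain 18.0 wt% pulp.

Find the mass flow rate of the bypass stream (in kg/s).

1074 kg/s

All 1560×0.138 = 215.28 kg/s of pulp reaches n5, so n5 = 215.28/0.180 = 1196 kg/s and vapour = 364 kg/s.
The evaporator receives (1−α)·1560 of feed at 0.862 water and removes 0.868 of that water:
0.868×0.862×(1−α)×1560 = 364
(1−α) = 364/1167.2 = 0.3119;  α = 0.6881.
Bypass flow = 0.6881×1560 = 1073.5 kg/s.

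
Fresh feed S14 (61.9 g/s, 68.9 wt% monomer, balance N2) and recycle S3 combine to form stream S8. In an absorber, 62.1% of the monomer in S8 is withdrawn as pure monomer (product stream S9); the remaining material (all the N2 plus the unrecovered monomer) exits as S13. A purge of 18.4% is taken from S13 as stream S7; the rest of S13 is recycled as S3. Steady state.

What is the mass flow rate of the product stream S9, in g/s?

monomer in S8: m_A = 61.9×0.689 + (1−0.184)·(1−0.621)·m_A, so m_A = 42.649/0.6907 = 61.744 g/s.
Product S9 = 0.621×61.744 = 38.343 g/s.

38.34 g/s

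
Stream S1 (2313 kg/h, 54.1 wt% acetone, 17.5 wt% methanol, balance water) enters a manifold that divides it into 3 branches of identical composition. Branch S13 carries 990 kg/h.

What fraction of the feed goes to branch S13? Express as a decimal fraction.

0.428

Fraction to S13 = 990/2313 = 0.4280.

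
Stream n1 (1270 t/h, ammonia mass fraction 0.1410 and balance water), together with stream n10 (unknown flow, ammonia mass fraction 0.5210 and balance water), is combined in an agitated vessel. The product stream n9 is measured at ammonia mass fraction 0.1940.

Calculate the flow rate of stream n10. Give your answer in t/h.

205.8 t/h

Let n10 be the unknown flow. Total out = 1270 + n10.
ammonia balance: 179.07 + 0.521·n10 = 0.194·(1270 + n10)
(0.521 − 0.194)·n10 = 0.194×1270 − 179.07 = 67.31
n10 = 67.31 / 0.327 = 205.84 t/h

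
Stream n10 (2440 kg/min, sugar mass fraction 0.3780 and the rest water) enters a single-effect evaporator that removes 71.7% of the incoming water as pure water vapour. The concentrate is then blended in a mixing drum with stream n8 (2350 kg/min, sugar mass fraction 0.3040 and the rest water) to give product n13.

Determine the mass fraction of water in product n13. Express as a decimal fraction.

0.5579

Vapour removed = 0.717×0.622×2440 = 1088.2 kg/min; concentrate = 1351.8 kg/min.
water reaching the mixer = 429.5 (from concentrate) + 2350×0.696 = 2065.1 kg/min.
Product flow = 1351.8 + 2350 = 3701.8 kg/min; water fraction = 0.5579.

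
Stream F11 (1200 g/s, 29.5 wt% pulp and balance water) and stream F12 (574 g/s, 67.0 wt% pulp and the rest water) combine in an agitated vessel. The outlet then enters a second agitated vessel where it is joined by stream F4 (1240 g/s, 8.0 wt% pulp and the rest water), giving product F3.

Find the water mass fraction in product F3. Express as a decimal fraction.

Overall, product flow = 3014 g/s.
water in = 1200×0.705 + 574×0.330 + 1240×0.920 = 2176.2 g/s.
water fraction in F3 = 0.7220.

0.7220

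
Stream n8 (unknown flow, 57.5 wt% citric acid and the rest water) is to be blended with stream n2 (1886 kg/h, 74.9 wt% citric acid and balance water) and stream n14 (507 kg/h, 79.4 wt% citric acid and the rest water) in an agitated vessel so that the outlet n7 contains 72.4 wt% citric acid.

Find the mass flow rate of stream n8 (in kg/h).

Let n8 be the unknown flow. Total out = 2393 + n8.
citric acid balance: 1815.2 + 0.575·n8 = 0.724·(2393 + n8)
(0.575 − 0.724)·n8 = 0.724×2393 − 1815.2 = -82.64
n8 = -82.64 / -0.149 = 554.63 kg/h

554.6 kg/h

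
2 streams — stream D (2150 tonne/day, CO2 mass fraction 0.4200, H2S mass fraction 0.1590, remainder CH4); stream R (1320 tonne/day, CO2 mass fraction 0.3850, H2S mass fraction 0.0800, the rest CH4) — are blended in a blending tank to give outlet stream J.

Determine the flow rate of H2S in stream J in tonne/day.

447.5 tonne/day

H2S out = H2S in = 2150×0.159 + 1320×0.080 = 447.45 tonne/day.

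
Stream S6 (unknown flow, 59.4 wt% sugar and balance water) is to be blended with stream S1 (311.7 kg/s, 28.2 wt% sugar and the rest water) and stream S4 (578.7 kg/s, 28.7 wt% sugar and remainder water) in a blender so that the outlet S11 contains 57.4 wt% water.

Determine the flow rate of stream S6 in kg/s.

Let S6 be the unknown flow. Total out = 890.4 + S6.
water balance: 636.41 + 0.406·S6 = 0.574·(890.4 + S6)
(0.406 − 0.574)·S6 = 0.574×890.4 − 636.41 = -125.32
S6 = -125.32 / -0.168 = 745.98 kg/s

746 kg/s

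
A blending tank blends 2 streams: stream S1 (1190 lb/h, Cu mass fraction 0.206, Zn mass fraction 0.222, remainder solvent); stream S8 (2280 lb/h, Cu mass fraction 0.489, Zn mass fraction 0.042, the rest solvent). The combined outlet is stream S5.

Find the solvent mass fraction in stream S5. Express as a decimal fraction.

Total flow out = 1190 + 2280 = 3470 lb/h.
solvent in = 1190×0.572 + 2280×0.469 = 1750 lb/h.
solvent mass fraction in S5 = 1750/3470 = 0.504.

0.504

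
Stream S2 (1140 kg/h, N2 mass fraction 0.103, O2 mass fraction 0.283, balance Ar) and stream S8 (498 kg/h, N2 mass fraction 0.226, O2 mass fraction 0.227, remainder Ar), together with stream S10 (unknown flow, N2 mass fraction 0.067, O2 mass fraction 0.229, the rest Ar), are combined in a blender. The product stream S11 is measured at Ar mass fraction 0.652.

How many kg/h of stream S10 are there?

1839 kg/h

Let S10 be the unknown flow. Total out = 1638 + S10.
Ar balance: 972.37 + 0.704·S10 = 0.652·(1638 + S10)
(0.704 − 0.652)·S10 = 0.652×1638 − 972.37 = 95.61
S10 = 95.61 / 0.052 = 1838.7 kg/h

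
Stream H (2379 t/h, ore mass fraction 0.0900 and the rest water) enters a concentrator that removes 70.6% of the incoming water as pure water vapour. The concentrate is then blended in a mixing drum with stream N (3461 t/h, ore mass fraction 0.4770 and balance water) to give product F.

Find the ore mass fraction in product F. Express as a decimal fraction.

Vapour removed = 0.706×0.910×2379 = 1528.4 t/h; concentrate = 850.59 t/h.
ore reaching the mixer = 214.11 (from concentrate) + 3461×0.477 = 1865 t/h.
Product flow = 850.59 + 3461 = 4311.6 t/h; ore fraction = 0.4326.

0.4326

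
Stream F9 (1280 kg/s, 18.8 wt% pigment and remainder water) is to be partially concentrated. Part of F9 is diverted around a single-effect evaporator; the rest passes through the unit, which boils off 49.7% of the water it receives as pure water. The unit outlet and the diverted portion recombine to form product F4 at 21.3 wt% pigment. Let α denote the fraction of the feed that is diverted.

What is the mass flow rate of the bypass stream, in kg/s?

All 1280×0.188 = 240.64 kg/s of pigment reaches F4, so F4 = 240.64/0.213 = 1129.8 kg/s and vapour = 150.23 kg/s.
The evaporator receives (1−α)·1280 of feed at 0.812 water and removes 0.497 of that water:
0.497×0.812×(1−α)×1280 = 150.23
(1−α) = 150.23/516.56 = 0.2908;  α = 0.7092.
Bypass flow = 0.7092×1280 = 907.73 kg/s.

907.7 kg/s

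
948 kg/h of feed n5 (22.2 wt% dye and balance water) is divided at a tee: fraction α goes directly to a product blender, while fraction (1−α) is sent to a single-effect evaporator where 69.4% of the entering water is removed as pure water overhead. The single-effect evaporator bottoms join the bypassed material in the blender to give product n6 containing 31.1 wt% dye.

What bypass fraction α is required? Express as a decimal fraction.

0.470

All 948×0.222 = 210.46 kg/h of dye reaches n6, so n6 = 210.46/0.311 = 676.71 kg/h and vapour = 271.29 kg/h.
The evaporator receives (1−α)·948 of feed at 0.778 water and removes 0.694 of that water:
0.694×0.778×(1−α)×948 = 271.29
(1−α) = 271.29/511.86 = 0.5300;  α = 0.4700.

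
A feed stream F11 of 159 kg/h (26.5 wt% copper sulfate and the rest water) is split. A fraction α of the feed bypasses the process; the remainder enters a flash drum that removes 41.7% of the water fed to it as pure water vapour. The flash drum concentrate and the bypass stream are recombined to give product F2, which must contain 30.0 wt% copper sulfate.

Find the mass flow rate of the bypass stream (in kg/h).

98.48 kg/h

All 159×0.265 = 42.135 kg/h of copper sulfate reaches F2, so F2 = 42.135/0.300 = 140.45 kg/h and vapour = 18.55 kg/h.
The evaporator receives (1−α)·159 of feed at 0.735 water and removes 0.417 of that water:
0.417×0.735×(1−α)×159 = 18.55
(1−α) = 18.55/48.733 = 0.3806;  α = 0.6194.
Bypass flow = 0.6194×159 = 98.477 kg/h.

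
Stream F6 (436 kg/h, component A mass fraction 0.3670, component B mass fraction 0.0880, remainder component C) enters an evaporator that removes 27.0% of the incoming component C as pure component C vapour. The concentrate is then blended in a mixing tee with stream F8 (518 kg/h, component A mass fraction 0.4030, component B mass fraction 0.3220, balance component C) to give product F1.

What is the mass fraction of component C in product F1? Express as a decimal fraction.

Vapour removed = 0.270×0.545×436 = 64.157 kg/h; concentrate = 371.84 kg/h.
component C reaching the mixer = 173.46 (from concentrate) + 518×0.275 = 315.91 kg/h.
Product flow = 371.84 + 518 = 889.84 kg/h; component C fraction = 0.3550.

0.3550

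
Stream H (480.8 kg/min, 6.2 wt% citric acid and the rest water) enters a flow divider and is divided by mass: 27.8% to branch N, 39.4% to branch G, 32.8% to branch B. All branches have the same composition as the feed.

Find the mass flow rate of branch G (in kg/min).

Branch G flow = 0.394×480.8 = 189.44 kg/min.

189.4 kg/min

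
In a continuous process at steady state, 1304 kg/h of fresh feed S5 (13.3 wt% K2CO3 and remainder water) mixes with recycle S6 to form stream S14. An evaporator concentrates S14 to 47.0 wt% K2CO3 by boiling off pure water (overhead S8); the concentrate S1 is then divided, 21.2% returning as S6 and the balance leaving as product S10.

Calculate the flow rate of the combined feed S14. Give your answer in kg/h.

1403 kg/h

Overall K2CO3 balance (none leaves overhead): K2CO3 in fresh feed = K2CO3 in product, i.e. 1304×0.133 = (1−0.212)·S1·0.470.
S1 = 173.43/(0.470×0.788) = 468.28 kg/h.
Recycle S6 = 0.212×468.28 = 99.275 kg/h.
Combined feed S14 = 1304 + 99.275 = 1403.3 kg/h.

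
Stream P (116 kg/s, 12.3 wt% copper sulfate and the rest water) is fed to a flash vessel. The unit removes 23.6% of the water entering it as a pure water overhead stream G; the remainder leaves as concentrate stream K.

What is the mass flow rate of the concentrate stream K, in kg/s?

91.99 kg/s

water entering = 116×0.877 = 101.73 kg/s; overhead removed = 0.236×101.73 = 24.009 kg/s.
Concentrate = 116 − 24.009 = 91.991 kg/s.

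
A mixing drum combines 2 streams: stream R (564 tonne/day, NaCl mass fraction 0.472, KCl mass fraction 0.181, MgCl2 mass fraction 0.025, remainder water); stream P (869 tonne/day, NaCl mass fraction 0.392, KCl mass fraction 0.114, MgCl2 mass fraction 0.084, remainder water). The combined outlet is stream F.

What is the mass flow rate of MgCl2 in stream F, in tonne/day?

87.1 tonne/day

MgCl2 out = MgCl2 in = 564×0.025 + 869×0.084 = 87.096 tonne/day.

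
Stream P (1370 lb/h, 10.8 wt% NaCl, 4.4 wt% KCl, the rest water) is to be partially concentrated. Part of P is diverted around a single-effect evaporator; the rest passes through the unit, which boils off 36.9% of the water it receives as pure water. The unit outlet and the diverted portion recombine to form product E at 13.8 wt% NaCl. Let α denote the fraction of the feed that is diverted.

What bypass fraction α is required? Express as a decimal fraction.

All 1370×0.108 = 147.96 lb/h of NaCl reaches E, so E = 147.96/0.138 = 1072.2 lb/h and vapour = 297.83 lb/h.
The evaporator receives (1−α)·1370 of feed at 0.848 water and removes 0.369 of that water:
0.369×0.848×(1−α)×1370 = 297.83
(1−α) = 297.83/428.69 = 0.6947;  α = 0.3053.

0.305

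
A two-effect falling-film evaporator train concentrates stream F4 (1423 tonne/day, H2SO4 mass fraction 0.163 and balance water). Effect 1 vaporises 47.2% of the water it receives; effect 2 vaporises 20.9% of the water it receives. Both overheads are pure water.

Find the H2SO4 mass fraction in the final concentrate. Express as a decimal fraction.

water in feed = 1423×0.837 = 1191.1 tonne/day.
After stage 1: water left = (1−0.472)×1191.1 = 628.87; stream total = 860.82 tonne/day.
After stage 2: water left = (1−0.209)×628.87 = 497.44; final concentrate = 729.39 tonne/day.
H2SO4 fraction = 231.95/729.39 = 0.318.

0.318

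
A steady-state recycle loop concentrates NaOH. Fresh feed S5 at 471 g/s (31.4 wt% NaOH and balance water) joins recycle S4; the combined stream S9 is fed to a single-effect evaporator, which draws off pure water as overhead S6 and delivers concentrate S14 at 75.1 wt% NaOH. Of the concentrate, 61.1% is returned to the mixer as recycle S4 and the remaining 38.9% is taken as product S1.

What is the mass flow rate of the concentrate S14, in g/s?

506.2 g/s

Overall NaOH balance (none leaves overhead): NaOH in fresh feed = NaOH in product, i.e. 471×0.314 = (1−0.611)·S14·0.751.
S14 = 147.89/(0.751×0.389) = 506.25 g/s.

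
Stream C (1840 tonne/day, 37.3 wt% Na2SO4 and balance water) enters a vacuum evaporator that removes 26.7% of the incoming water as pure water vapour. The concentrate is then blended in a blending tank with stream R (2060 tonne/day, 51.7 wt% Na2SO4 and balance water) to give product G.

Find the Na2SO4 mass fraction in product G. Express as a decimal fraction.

Vapour removed = 0.267×0.627×1840 = 308.03 tonne/day; concentrate = 1532 tonne/day.
Na2SO4 reaching the mixer = 686.32 (from concentrate) + 2060×0.517 = 1751.3 tonne/day.
Product flow = 1532 + 2060 = 3592 tonne/day; Na2SO4 fraction = 0.4876.

0.4876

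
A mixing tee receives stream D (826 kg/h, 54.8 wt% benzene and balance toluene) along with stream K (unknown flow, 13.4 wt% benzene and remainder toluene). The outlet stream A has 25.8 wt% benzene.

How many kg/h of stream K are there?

1932 kg/h

Let K be the unknown flow. Total out = 826 + K.
benzene balance: 452.65 + 0.134·K = 0.258·(826 + K)
(0.134 − 0.258)·K = 0.258×826 − 452.65 = -239.54
K = -239.54 / -0.124 = 1931.8 kg/h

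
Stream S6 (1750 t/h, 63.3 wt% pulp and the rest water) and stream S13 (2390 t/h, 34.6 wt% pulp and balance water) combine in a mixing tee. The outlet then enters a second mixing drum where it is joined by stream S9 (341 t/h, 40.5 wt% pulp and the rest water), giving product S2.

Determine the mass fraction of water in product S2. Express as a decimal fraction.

0.5374

Overall, product flow = 4481 t/h.
water in = 1750×0.367 + 2390×0.654 + 341×0.595 = 2408.2 t/h.
water fraction in S2 = 0.5374.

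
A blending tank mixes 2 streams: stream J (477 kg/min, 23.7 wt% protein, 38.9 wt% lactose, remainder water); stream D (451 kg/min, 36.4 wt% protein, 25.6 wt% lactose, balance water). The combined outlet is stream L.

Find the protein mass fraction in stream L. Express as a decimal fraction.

Total flow out = 477 + 451 = 928 kg/min.
protein in = 477×0.237 + 451×0.364 = 277.21 kg/min.
protein mass fraction in L = 277.21/928 = 0.2987.

0.2987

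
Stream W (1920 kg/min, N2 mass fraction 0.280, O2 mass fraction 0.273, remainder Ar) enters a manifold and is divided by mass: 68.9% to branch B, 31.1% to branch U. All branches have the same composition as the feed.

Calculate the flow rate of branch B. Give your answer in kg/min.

1323 kg/min

Branch B flow = 0.689×1920 = 1322.9 kg/min.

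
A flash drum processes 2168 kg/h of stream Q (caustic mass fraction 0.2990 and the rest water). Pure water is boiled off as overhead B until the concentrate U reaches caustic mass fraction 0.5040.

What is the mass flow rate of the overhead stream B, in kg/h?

caustic is conserved: 2168×0.299 = 648.23 kg/h all reports to the concentrate.
Concentrate = 648.23/(target fraction) = 1286.2 kg/h.
Overhead = 2168 − 1286.2 = 881.83 kg/h.

881.8 kg/h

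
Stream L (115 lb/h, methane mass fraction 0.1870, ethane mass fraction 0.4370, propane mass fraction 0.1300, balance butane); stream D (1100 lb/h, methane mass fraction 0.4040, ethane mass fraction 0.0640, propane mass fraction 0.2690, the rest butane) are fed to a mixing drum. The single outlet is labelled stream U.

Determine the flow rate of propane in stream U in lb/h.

propane out = propane in = 115×0.130 + 1100×0.269 = 310.85 lb/h.

310.9 lb/h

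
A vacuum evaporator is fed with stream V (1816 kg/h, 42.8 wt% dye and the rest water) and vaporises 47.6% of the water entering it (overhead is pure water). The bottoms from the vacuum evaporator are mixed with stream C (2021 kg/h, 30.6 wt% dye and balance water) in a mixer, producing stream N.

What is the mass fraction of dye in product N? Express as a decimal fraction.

0.418

Vapour removed = 0.476×0.572×1816 = 494.45 kg/h; concentrate = 1321.6 kg/h.
dye reaching the mixer = 777.25 (from concentrate) + 2021×0.306 = 1395.7 kg/h.
Product flow = 1321.6 + 2021 = 3342.6 kg/h; dye fraction = 0.418.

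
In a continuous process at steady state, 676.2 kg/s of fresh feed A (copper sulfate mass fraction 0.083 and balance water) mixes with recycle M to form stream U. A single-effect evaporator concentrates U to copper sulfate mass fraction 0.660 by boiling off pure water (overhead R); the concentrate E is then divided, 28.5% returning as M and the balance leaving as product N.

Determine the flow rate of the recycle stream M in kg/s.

33.9 kg/s

Overall copper sulfate balance (none leaves overhead): copper sulfate in fresh feed = copper sulfate in product, i.e. 676.2×0.083 = (1−0.285)·E·0.660.
E = 56.125/(0.660×0.715) = 118.93 kg/s.
Recycle M = 0.285×118.93 = 33.896 kg/s.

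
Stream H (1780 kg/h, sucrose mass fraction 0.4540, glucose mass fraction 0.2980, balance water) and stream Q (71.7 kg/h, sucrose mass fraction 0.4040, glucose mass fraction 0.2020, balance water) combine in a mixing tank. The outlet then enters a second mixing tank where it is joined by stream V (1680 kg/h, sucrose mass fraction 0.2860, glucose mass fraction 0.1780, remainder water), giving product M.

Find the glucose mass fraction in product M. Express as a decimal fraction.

0.2390

Overall, product flow = 3531.7 kg/h.
glucose in = 1780×0.298 + 71.7×0.202 + 1680×0.178 = 843.96 kg/h.
glucose fraction in M = 0.2390.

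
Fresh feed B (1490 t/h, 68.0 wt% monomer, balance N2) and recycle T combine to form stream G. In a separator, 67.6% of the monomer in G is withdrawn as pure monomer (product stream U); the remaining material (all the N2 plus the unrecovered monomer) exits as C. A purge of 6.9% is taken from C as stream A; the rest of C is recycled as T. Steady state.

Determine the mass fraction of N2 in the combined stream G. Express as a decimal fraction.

0.826

N2 enters only via B and leaves only via the purge: 1490×0.320 = 0.069×(N2 in C), and the separator passes all N2, so N2 in G = N2 in C = 6910.1 t/h.
monomer in G: m_A = 1490×0.680 + (1−0.069)·(1−0.676)·m_A, so m_A = 1013.2/0.6984 = 1450.8 t/h.
G = 1450.8 + 6910.1 = 8361 t/h.
N2 fraction in G = 6910.1/8361 = 0.826.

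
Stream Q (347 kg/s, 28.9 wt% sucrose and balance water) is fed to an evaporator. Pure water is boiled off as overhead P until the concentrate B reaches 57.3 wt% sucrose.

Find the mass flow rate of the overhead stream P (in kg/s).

sucrose is conserved: 347×0.289 = 100.28 kg/s all reports to the concentrate.
Concentrate = 100.28/(target fraction) = 175.01 kg/s.
Overhead = 347 − 175.01 = 171.99 kg/s.

172 kg/s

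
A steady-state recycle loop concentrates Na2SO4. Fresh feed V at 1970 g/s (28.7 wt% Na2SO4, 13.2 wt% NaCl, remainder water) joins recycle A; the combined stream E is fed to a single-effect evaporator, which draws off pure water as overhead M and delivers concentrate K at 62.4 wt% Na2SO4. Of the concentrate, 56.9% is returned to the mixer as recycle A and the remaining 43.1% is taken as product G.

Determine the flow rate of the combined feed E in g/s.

3166 g/s

Overall Na2SO4 balance (none leaves overhead): Na2SO4 in fresh feed = Na2SO4 in product, i.e. 1970×0.287 = (1−0.569)·K·0.624.
K = 565.39/(0.624×0.431) = 2102.3 g/s.
Recycle A = 0.569×2102.3 = 1196.2 g/s.
Combined feed E = 1970 + 1196.2 = 3166.2 g/s.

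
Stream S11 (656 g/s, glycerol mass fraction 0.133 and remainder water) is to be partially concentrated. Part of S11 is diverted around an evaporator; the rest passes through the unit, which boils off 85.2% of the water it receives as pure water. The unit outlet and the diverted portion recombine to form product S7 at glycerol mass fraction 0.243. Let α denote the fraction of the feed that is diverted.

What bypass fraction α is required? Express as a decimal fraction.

All 656×0.133 = 87.248 g/s of glycerol reaches S7, so S7 = 87.248/0.243 = 359.05 g/s and vapour = 296.95 g/s.
The evaporator receives (1−α)·656 of feed at 0.867 water and removes 0.852 of that water:
0.852×0.867×(1−α)×656 = 296.95
(1−α) = 296.95/484.58 = 0.6128;  α = 0.3872.

0.387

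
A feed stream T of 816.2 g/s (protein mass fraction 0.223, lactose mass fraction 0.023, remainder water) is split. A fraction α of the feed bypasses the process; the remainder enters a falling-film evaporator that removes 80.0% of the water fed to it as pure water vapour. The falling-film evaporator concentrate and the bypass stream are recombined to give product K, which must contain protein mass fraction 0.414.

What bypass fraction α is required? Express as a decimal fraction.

0.235

All 816.2×0.223 = 182.01 g/s of protein reaches K, so K = 182.01/0.414 = 439.64 g/s and vapour = 376.56 g/s.
The evaporator receives (1−α)·816.2 of feed at 0.754 water and removes 0.800 of that water:
0.800×0.754×(1−α)×816.2 = 376.56
(1−α) = 376.56/492.33 = 0.7648;  α = 0.2352.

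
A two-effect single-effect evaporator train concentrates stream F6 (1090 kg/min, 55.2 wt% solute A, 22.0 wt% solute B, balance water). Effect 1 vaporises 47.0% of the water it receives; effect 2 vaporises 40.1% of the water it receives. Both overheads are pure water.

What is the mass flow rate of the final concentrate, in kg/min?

920.4 kg/min

water in feed = 1090×0.228 = 248.52 kg/min.
After stage 1: water left = (1−0.470)×248.52 = 131.72; stream total = 973.2 kg/min.
After stage 2: water left = (1−0.401)×131.72 = 78.898; final concentrate = 920.38 kg/min.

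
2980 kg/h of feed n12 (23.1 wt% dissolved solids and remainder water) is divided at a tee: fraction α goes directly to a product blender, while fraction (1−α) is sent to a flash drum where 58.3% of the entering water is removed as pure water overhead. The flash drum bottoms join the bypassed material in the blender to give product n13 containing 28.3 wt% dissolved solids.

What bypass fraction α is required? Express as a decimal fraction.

All 2980×0.231 = 688.38 kg/h of dissolved solids reaches n13, so n13 = 688.38/0.283 = 2432.4 kg/h and vapour = 547.56 kg/h.
The evaporator receives (1−α)·2980 of feed at 0.769 water and removes 0.583 of that water:
0.583×0.769×(1−α)×2980 = 547.56
(1−α) = 547.56/1336 = 0.4098;  α = 0.5902.

0.590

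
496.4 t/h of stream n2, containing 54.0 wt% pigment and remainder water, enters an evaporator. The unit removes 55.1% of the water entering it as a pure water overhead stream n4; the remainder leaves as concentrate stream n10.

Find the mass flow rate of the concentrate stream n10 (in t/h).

water entering = 496.4×0.460 = 228.34 t/h; overhead removed = 0.551×228.34 = 125.82 t/h.
Concentrate = 496.4 − 125.82 = 370.58 t/h.

370.6 t/h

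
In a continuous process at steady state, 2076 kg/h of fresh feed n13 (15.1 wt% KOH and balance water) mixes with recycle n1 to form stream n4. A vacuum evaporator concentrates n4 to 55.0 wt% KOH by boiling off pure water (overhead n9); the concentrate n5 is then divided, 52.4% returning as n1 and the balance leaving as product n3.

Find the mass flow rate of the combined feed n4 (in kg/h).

Overall KOH balance (none leaves overhead): KOH in fresh feed = KOH in product, i.e. 2076×0.151 = (1−0.524)·n5·0.550.
n5 = 313.48/(0.550×0.476) = 1197.4 kg/h.
Recycle n1 = 0.524×1197.4 = 627.43 kg/h.
Combined feed n4 = 2076 + 627.43 = 2703.4 kg/h.

2703 kg/h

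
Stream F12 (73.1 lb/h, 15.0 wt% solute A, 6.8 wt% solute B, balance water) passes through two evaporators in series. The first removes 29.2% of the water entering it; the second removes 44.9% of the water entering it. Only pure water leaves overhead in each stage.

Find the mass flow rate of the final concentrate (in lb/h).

38.24 lb/h

water in feed = 73.1×0.782 = 57.164 lb/h.
After stage 1: water left = (1−0.292)×57.164 = 40.472; stream total = 56.408 lb/h.
After stage 2: water left = (1−0.449)×40.472 = 22.3; final concentrate = 38.236 lb/h.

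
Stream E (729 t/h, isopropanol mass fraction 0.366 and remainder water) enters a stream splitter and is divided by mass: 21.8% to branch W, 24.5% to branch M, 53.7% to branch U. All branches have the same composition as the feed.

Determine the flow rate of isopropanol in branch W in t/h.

58.17 t/h

Branch W total = 0.218×729 = 158.92 t/h.
isopropanol in W = 0.366×158.92 = 58.165 t/h.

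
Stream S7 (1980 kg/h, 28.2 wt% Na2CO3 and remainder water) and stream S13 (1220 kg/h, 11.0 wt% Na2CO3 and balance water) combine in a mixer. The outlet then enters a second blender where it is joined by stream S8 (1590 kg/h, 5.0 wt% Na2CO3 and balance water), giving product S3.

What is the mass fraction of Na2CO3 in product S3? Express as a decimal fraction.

Overall, product flow = 4790 kg/h.
Na2CO3 in = 1980×0.282 + 1220×0.110 + 1590×0.050 = 772.06 kg/h.
Na2CO3 fraction in S3 = 0.161.

0.161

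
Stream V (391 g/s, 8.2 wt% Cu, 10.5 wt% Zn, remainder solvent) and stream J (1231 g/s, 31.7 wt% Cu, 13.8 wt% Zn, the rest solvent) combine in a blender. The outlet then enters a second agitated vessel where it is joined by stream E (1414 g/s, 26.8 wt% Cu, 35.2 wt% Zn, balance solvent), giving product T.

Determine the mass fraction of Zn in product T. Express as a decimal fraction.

0.233

Overall, product flow = 3036 g/s.
Zn in = 391×0.105 + 1231×0.138 + 1414×0.352 = 708.66 g/s.
Zn fraction in T = 0.233.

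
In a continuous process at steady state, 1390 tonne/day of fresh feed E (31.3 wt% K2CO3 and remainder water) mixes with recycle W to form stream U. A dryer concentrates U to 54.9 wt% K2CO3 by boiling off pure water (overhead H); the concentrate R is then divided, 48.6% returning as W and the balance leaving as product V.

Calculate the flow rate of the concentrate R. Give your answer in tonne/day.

Overall K2CO3 balance (none leaves overhead): K2CO3 in fresh feed = K2CO3 in product, i.e. 1390×0.313 = (1−0.486)·R·0.549.
R = 435.07/(0.549×0.514) = 1541.8 tonne/day.

1542 tonne/day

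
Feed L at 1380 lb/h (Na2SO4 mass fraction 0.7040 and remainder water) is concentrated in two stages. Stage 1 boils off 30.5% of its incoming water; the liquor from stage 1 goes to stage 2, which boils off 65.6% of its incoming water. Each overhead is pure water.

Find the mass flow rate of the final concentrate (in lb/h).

water in feed = 1380×0.296 = 408.48 lb/h.
After stage 1: water left = (1−0.305)×408.48 = 283.89; stream total = 1255.4 lb/h.
After stage 2: water left = (1−0.656)×283.89 = 97.659; final concentrate = 1069.2 lb/h.

1069 lb/h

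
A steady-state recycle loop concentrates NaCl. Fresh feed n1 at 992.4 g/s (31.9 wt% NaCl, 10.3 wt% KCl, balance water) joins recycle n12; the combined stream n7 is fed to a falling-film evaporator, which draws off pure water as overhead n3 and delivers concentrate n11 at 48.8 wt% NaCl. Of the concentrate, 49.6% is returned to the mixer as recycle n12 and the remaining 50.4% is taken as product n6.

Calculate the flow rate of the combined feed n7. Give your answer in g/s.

Overall NaCl balance (none leaves overhead): NaCl in fresh feed = NaCl in product, i.e. 992.4×0.319 = (1−0.496)·n11·0.488.
n11 = 316.58/(0.488×0.504) = 1287.1 g/s.
Recycle n12 = 0.496×1287.1 = 638.42 g/s.
Combined feed n7 = 992.4 + 638.42 = 1630.8 g/s.

1631 g/s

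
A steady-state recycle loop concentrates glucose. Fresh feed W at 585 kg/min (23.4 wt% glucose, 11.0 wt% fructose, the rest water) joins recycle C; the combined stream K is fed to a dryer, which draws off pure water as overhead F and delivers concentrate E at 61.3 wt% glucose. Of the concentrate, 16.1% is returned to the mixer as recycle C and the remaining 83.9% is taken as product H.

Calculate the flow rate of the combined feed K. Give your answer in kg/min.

627.9 kg/min

Overall glucose balance (none leaves overhead): glucose in fresh feed = glucose in product, i.e. 585×0.234 = (1−0.161)·E·0.613.
E = 136.89/(0.613×0.839) = 266.16 kg/min.
Recycle C = 0.161×266.16 = 42.852 kg/min.
Combined feed K = 585 + 42.852 = 627.85 kg/min.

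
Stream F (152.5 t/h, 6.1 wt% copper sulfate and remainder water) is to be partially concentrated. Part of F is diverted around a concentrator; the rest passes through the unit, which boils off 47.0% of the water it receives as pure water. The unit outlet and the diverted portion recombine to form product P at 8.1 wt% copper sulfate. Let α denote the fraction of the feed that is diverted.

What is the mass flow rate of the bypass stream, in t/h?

67.18 t/h

All 152.5×0.061 = 9.3025 t/h of copper sulfate reaches P, so P = 9.3025/0.081 = 114.85 t/h and vapour = 37.654 t/h.
The evaporator receives (1−α)·152.5 of feed at 0.939 water and removes 0.470 of that water:
0.470×0.939×(1−α)×152.5 = 37.654
(1−α) = 37.654/67.303 = 0.5595;  α = 0.4405.
Bypass flow = 0.4405×152.5 = 67.18 t/h.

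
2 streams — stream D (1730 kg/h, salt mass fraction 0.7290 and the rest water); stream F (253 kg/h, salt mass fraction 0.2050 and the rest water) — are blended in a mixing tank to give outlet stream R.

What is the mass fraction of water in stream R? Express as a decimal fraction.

0.3379

Total flow out = 1730 + 253 = 1983 kg/h.
water in = 1730×0.271 + 253×0.795 = 669.97 kg/h.
water mass fraction in R = 669.97/1983 = 0.3379.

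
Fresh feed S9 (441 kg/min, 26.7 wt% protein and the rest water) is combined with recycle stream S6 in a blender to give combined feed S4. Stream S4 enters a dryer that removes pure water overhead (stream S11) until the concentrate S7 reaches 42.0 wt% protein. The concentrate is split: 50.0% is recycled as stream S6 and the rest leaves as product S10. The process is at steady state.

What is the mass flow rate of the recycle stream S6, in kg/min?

Overall protein balance (none leaves overhead): protein in fresh feed = protein in product, i.e. 441×0.267 = (1−0.500)·S7·0.420.
S7 = 117.75/(0.420×0.500) = 560.7 kg/min.
Recycle S6 = 0.500×560.7 = 280.35 kg/min.

280.4 kg/min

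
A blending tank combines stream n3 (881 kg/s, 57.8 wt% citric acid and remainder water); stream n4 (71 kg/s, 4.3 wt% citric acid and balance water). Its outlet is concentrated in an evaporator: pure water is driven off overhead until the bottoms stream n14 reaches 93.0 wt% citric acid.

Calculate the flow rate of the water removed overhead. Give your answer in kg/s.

citric acid entering = 881×0.578 + 71×0.043 = 512.27 kg/s.
All citric acid reports to n14, so n14 = 512.27/0.930 = 550.83 kg/s.
Total feed = 952 kg/s; overhead = 952 − 550.83 = 401.17 kg/s.

401.2 kg/s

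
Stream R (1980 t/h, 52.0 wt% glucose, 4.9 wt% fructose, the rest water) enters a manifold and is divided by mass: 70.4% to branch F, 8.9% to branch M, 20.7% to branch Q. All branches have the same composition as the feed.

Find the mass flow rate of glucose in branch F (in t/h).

Branch F total = 0.704×1980 = 1393.9 t/h.
glucose in F = 0.520×1393.9 = 724.84 t/h.

724.8 t/h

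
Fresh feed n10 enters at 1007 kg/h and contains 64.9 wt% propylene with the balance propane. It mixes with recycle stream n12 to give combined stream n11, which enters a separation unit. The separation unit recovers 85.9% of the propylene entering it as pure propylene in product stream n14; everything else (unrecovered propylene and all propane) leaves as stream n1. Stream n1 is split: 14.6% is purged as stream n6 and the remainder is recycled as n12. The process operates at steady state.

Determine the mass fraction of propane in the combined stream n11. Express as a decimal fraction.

0.765

propane enters only via n10 and leaves only via the purge: 1007×0.351 = 0.146×(propane in n1), and the separation unit passes all propane, so propane in n11 = propane in n1 = 2420.9 kg/h.
propylene in n11: m_A = 1007×0.649 + (1−0.146)·(1−0.859)·m_A, so m_A = 653.54/0.8796 = 743.01 kg/h.
n11 = 743.01 + 2420.9 = 3164 kg/h.
propane fraction in n11 = 2420.9/3164 = 0.765.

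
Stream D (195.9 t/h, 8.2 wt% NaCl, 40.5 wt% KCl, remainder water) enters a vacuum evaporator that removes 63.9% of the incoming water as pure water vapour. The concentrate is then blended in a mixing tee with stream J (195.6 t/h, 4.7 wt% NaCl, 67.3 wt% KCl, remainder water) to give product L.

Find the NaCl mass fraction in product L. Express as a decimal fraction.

Vapour removed = 0.639×0.513×195.9 = 64.217 t/h; concentrate = 131.68 t/h.
NaCl reaching the mixer = 16.064 (from concentrate) + 195.6×0.047 = 25.257 t/h.
Product flow = 131.68 + 195.6 = 327.28 t/h; NaCl fraction = 0.0772.

0.0772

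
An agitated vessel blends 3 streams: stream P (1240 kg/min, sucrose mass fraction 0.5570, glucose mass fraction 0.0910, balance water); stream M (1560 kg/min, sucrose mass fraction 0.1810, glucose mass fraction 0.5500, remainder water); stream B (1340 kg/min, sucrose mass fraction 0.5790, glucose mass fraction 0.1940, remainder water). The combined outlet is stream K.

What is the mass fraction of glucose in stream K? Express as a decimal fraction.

Total flow out = 1240 + 1560 + 1340 = 4140 kg/min.
glucose in = 1240×0.091 + 1560×0.550 + 1340×0.194 = 1230.8 kg/min.
glucose mass fraction in K = 1230.8/4140 = 0.2973.

0.2973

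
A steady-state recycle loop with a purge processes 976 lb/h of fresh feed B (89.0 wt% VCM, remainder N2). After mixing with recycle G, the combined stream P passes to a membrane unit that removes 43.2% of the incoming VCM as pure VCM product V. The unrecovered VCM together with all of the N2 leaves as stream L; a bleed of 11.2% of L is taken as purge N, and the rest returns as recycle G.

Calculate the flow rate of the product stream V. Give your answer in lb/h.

VCM in P: m_A = 976×0.890 + (1−0.112)·(1−0.432)·m_A, so m_A = 868.64/0.4956 = 1752.6 lb/h.
Product V = 0.432×1752.6 = 757.14 lb/h.

757.1 lb/h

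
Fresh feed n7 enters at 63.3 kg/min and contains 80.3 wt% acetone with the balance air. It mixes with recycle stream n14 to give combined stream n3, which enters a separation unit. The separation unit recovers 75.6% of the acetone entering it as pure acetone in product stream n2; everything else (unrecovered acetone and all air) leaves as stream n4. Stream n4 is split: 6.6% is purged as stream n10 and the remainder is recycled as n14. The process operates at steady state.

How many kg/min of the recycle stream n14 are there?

air enters only via n7 and leaves only via the purge: 63.3×0.197 = 0.066×(air in n4), and the separation unit passes all air, so air in n3 = air in n4 = 188.94 kg/min.
acetone in n3: m_A = 63.3×0.803 + (1−0.066)·(1−0.756)·m_A, so m_A = 50.83/0.7721 = 65.833 kg/min.
n4 = (1−0.756)×65.833 + 188.94 = 205 kg/min.
Recycle n14 = (1−0.066)×205 = 191.47 kg/min.

191.5 kg/min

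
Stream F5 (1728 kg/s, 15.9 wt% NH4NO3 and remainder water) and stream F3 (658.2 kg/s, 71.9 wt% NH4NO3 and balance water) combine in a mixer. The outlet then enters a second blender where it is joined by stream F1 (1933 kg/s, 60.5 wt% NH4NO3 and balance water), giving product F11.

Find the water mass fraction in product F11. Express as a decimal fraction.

Overall, product flow = 4319.2 kg/s.
water in = 1728×0.841 + 658.2×0.281 + 1933×0.395 = 2401.7 kg/s.
water fraction in F11 = 0.5561.

0.5561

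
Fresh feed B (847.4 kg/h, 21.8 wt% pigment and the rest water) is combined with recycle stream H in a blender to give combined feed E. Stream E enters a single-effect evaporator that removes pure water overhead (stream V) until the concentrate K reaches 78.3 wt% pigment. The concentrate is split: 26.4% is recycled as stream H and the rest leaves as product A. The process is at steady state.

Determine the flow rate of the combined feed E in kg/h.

932 kg/h

Overall pigment balance (none leaves overhead): pigment in fresh feed = pigment in product, i.e. 847.4×0.218 = (1−0.264)·K·0.783.
K = 184.73/(0.783×0.736) = 320.56 kg/h.
Recycle H = 0.264×320.56 = 84.627 kg/h.
Combined feed E = 847.4 + 84.627 = 932.03 kg/h.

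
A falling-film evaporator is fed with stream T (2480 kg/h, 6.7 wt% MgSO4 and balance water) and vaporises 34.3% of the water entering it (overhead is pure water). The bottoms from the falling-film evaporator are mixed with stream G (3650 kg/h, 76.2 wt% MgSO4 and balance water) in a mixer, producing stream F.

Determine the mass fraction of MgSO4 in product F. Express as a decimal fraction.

Vapour removed = 0.343×0.933×2480 = 793.65 kg/h; concentrate = 1686.4 kg/h.
MgSO4 reaching the mixer = 166.16 (from concentrate) + 3650×0.762 = 2947.5 kg/h.
Product flow = 1686.4 + 3650 = 5336.4 kg/h; MgSO4 fraction = 0.552.

0.552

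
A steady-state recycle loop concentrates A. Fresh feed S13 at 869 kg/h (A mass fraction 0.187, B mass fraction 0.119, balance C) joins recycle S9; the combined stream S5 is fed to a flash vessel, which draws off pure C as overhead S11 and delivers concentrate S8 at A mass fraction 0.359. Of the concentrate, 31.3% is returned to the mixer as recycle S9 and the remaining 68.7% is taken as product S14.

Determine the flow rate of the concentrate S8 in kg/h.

Overall A balance (none leaves overhead): A in fresh feed = A in product, i.e. 869×0.187 = (1−0.313)·S8·0.359.
S8 = 162.5/(0.359×0.687) = 658.89 kg/h.

658.9 kg/h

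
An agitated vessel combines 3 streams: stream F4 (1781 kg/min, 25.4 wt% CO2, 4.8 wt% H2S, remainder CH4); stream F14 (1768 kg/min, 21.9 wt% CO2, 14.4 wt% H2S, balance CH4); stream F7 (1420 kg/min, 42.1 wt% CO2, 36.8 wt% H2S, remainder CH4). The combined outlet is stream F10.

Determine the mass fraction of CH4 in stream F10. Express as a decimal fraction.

Total flow out = 1781 + 1768 + 1420 = 4969 kg/min.
CH4 in = 1781×0.698 + 1768×0.637 + 1420×0.211 = 2669 kg/min.
CH4 mass fraction in F10 = 2669/4969 = 0.5371.

0.5371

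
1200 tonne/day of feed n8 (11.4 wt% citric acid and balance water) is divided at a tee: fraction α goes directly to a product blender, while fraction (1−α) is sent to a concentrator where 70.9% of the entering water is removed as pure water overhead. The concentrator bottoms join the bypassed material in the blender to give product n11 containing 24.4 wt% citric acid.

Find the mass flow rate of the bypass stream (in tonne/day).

All 1200×0.114 = 136.8 tonne/day of citric acid reaches n11, so n11 = 136.8/0.244 = 560.66 tonne/day and vapour = 639.34 tonne/day.
The evaporator receives (1−α)·1200 of feed at 0.886 water and removes 0.709 of that water:
0.709×0.886×(1−α)×1200 = 639.34
(1−α) = 639.34/753.81 = 0.8482;  α = 0.1518.
Bypass flow = 0.1518×1200 = 182.22 tonne/day.

182.2 tonne/day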